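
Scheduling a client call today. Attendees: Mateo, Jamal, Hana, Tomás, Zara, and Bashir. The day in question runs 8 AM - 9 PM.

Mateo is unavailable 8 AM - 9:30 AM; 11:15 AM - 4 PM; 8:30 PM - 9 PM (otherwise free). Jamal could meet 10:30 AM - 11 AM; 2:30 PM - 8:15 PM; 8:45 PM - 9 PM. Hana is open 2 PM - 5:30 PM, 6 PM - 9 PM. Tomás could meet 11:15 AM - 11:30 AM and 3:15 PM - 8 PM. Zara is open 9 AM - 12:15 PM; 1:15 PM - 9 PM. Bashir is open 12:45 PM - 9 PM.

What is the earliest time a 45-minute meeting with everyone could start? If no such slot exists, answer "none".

16:00

Mateo free: 09:30-11:15, 16:00-20:30 (invert busy blocks within the working day).
Jamal free: 10:30-11:00, 14:30-20:15, 20:45-21:00.
Hana free: 14:00-17:30, 18:00-21:00.
Tomás free: 11:15-11:30, 15:15-20:00.
Zara free: 09:00-12:15, 13:15-21:00.
Bashir free: 12:45-21:00.
Mateo ∩ Jamal: 10:30-11:00, 16:00-20:15.
Mateo ∩ Jamal ∩ Hana: 16:00-17:30, 18:00-20:15.
Mateo ∩ Jamal ∩ Hana ∩ Tomás: 16:00-17:30, 18:00-20:00.
Mateo ∩ Jamal ∩ Hana ∩ Tomás ∩ Zara: 16:00-17:30, 18:00-20:00.
Mateo ∩ Jamal ∩ Hana ∩ Tomás ∩ Zara ∩ Bashir: 16:00-17:30, 18:00-20:00.
The first common window of at least 45 minutes is 16:00-17:30, so the earliest start is 16:00.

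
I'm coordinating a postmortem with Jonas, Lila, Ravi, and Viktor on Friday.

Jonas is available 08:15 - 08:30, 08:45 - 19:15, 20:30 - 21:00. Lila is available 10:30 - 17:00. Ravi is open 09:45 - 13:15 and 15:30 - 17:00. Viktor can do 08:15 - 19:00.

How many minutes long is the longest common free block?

Jonas ∩ Lila: 10:30-17:00.
Jonas ∩ Lila ∩ Ravi: 10:30-13:15, 15:30-17:00.
Jonas ∩ Lila ∩ Ravi ∩ Viktor: 10:30-13:15, 15:30-17:00.
The longest is 10:30-13:15 at 165 minutes.

165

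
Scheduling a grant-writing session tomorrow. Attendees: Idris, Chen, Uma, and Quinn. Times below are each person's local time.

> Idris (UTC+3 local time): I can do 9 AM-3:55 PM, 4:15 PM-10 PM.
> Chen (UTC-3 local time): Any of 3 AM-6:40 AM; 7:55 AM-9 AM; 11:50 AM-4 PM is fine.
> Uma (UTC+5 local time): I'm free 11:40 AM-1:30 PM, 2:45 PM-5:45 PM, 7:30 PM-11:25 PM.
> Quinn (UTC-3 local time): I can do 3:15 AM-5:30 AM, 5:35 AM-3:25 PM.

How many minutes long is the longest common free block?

215

Idris in UTC: 06:00-12:55, 13:15-19:00 (subtract 3h to convert from UTC+3).
Chen in UTC: 06:00-09:40, 10:55-12:00, 14:50-19:00 (add 3h to convert from UTC-3).
Uma in UTC: 06:40-08:30, 09:45-12:45, 14:30-18:25 (subtract 5h to convert from UTC+5).
Quinn in UTC: 06:15-08:30, 08:35-18:25 (add 3h to convert from UTC-3).
Idris ∩ Chen: 06:00-09:40, 10:55-12:00, 14:50-19:00.
Idris ∩ Chen ∩ Uma: 06:40-08:30, 10:55-12:00, 14:50-18:25.
Idris ∩ Chen ∩ Uma ∩ Quinn: 06:40-08:30, 10:55-12:00, 14:50-18:25.
Those are the intersection windows.
The longest is 14:50-18:25 at 215 minutes.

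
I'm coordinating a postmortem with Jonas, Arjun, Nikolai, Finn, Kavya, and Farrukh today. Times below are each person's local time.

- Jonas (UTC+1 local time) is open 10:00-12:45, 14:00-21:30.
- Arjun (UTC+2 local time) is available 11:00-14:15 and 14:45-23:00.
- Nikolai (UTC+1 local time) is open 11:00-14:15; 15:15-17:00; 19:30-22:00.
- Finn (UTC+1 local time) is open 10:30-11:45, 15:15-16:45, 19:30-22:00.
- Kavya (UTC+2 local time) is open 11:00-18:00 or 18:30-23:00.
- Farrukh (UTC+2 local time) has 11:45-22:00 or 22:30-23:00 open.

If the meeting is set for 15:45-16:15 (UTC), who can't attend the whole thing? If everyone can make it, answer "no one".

Finn, Kavya, Nikolai

Jonas in UTC: 09:00-11:45, 13:00-20:30 (subtract 1h to convert from UTC+1).
Arjun in UTC: 09:00-12:15, 12:45-21:00 (subtract 2h to convert from UTC+2).
Nikolai in UTC: 10:00-13:15, 14:15-16:00, 18:30-21:00 (subtract 1h to convert from UTC+1).
Finn in UTC: 09:30-10:45, 14:15-15:45, 18:30-21:00 (subtract 1h to convert from UTC+1).
Kavya in UTC: 09:00-16:00, 16:30-21:00 (subtract 2h to convert from UTC+2).
Farrukh in UTC: 09:45-20:00, 20:30-21:00 (subtract 2h to convert from UTC+2).
Jonas: free for 15:45-16:15. Arjun: free for 15:45-16:15. Nikolai: not fully free for 15:45-16:15. Finn: not fully free for 15:45-16:15. Kavya: not fully free for 15:45-16:15. Farrukh: free for 15:45-16:15.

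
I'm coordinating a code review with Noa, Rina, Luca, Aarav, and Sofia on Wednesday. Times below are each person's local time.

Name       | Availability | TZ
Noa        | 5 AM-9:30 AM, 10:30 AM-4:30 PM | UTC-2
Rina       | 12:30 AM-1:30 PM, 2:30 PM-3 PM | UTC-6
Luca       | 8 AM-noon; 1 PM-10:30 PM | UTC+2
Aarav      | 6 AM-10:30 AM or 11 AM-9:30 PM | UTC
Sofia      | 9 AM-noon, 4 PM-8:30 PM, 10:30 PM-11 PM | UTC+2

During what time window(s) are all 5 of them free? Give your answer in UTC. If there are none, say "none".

07:00-10:00, 14:00-18:30

Noa in UTC: 07:00-11:30, 12:30-18:30 (add 2h to convert from UTC-2).
Rina in UTC: 06:30-19:30, 20:30-21:00 (add 6h to convert from UTC-6).
Luca in UTC: 06:00-10:00, 11:00-20:30 (subtract 2h to convert from UTC+2).
Aarav in UTC: 06:00-10:30, 11:00-21:30.
Sofia in UTC: 07:00-10:00, 14:00-18:30, 20:30-21:00 (subtract 2h to convert from UTC+2).
Noa ∩ Rina: 07:00-11:30, 12:30-18:30.
Noa ∩ Rina ∩ Luca: 07:00-10:00, 11:00-11:30, 12:30-18:30.
Noa ∩ Rina ∩ Luca ∩ Aarav: 07:00-10:00, 11:00-11:30, 12:30-18:30.
Noa ∩ Rina ∩ Luca ∩ Aarav ∩ Sofia: 07:00-10:00, 14:00-18:30.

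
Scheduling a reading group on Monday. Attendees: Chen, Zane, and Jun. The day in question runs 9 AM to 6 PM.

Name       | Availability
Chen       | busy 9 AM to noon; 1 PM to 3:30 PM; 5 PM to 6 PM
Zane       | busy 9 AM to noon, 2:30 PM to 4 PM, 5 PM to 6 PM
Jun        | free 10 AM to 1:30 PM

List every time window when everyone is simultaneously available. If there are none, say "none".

Chen free: 12:00-13:00, 15:30-17:00 (invert busy blocks within the working day).
Zane free: 12:00-14:30, 16:00-17:00 (invert busy blocks within the working day).
Jun free: 10:00-13:30.
Chen ∩ Zane: 12:00-13:00, 16:00-17:00.
Chen ∩ Zane ∩ Jun: 12:00-13:00.

12:00-13:00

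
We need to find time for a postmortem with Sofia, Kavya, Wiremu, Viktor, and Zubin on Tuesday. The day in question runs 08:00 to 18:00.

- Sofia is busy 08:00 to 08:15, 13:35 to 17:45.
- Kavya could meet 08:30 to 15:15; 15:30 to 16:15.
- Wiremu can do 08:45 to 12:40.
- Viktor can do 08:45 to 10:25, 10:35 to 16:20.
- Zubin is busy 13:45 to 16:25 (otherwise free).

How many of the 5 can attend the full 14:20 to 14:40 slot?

2

Sofia free: 08:15-13:35, 17:45-18:00 (invert busy blocks within the working day).
Kavya free: 08:30-15:15, 15:30-16:15.
Wiremu free: 08:45-12:40.
Viktor free: 08:45-10:25, 10:35-16:20.
Zubin free: 08:00-13:45, 16:25-18:00 (invert busy blocks within the working day).
Kavya and Viktor can make the full 14:20-14:40 slot — that's 2.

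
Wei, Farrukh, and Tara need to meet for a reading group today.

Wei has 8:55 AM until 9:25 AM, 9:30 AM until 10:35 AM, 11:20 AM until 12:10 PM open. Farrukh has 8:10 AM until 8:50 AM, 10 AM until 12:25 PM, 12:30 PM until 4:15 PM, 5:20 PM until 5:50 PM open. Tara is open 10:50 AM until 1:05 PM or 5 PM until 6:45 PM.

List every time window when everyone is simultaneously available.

Wei ∩ Farrukh: 10:00-10:35, 11:20-12:10.
Wei ∩ Farrukh ∩ Tara: 11:20-12:10.
So the common availability across everyone is 11:20-12:10.

11:20-12:10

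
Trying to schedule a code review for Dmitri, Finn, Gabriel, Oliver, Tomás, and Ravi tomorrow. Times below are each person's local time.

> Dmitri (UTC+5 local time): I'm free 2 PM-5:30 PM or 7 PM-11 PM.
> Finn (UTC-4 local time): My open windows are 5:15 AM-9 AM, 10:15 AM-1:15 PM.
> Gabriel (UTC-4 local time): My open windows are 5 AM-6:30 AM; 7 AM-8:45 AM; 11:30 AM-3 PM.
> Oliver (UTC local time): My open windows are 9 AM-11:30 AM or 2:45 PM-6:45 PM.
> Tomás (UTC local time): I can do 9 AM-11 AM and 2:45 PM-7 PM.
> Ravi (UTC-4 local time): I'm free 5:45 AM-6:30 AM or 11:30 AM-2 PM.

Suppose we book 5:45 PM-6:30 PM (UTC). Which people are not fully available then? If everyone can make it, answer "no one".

Dmitri in UTC: 09:00-12:30, 14:00-18:00 (subtract 5h to convert from UTC+5).
Finn in UTC: 09:15-13:00, 14:15-17:15 (add 4h to convert from UTC-4).
Gabriel in UTC: 09:00-10:30, 11:00-12:45, 15:30-19:00 (add 4h to convert from UTC-4).
Oliver in UTC: 09:00-11:30, 14:45-18:45.
Tomás in UTC: 09:00-11:00, 14:45-19:00.
Ravi in UTC: 09:45-10:30, 15:30-18:00 (add 4h to convert from UTC-4).
Dmitri: not fully free for 17:45-18:30. Finn: not fully free for 17:45-18:30. Gabriel: free for 17:45-18:30. Oliver: free for 17:45-18:30. Tomás: free for 17:45-18:30. Ravi: not fully free for 17:45-18:30.

Dmitri, Finn, Ravi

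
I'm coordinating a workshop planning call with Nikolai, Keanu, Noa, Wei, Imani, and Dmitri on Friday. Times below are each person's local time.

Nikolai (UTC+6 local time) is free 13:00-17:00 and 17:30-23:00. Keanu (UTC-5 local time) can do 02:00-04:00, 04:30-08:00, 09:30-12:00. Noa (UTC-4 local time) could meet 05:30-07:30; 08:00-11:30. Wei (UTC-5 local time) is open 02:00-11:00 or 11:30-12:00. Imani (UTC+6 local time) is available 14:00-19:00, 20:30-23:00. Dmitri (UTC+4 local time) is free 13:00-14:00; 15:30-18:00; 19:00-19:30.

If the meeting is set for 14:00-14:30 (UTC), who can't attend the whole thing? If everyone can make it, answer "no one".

Nikolai in UTC: 07:00-11:00, 11:30-17:00 (subtract 6h to convert from UTC+6).
Keanu in UTC: 07:00-09:00, 09:30-13:00, 14:30-17:00 (add 5h to convert from UTC-5).
Noa in UTC: 09:30-11:30, 12:00-15:30 (add 4h to convert from UTC-4).
Wei in UTC: 07:00-16:00, 16:30-17:00 (add 5h to convert from UTC-5).
Imani in UTC: 08:00-13:00, 14:30-17:00 (subtract 6h to convert from UTC+6).
Dmitri in UTC: 09:00-10:00, 11:30-14:00, 15:00-15:30 (subtract 4h to convert from UTC+4).
Nikolai: free for 14:00-14:30. Keanu: not fully free for 14:00-14:30. Noa: free for 14:00-14:30. Wei: free for 14:00-14:30. Imani: not fully free for 14:00-14:30. Dmitri: not fully free for 14:00-14:30.

Dmitri, Imani, Keanu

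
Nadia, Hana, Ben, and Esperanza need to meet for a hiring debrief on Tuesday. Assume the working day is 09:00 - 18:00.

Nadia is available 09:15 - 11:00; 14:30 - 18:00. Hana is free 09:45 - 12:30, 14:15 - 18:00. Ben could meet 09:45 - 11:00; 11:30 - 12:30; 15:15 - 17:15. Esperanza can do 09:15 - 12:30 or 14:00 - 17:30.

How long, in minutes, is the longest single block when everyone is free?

120

Nadia ∩ Hana: 09:45-11:00, 14:30-18:00.
Nadia ∩ Hana ∩ Ben: 09:45-11:00, 15:15-17:15.
Nadia ∩ Hana ∩ Ben ∩ Esperanza: 09:45-11:00, 15:15-17:15.
The longest is 15:15-17:15 at 120 minutes.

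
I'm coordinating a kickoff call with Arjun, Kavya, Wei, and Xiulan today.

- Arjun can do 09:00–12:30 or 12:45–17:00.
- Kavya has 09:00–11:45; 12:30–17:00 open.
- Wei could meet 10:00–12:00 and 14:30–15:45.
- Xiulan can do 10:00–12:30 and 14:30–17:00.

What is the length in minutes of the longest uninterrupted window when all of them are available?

105

Arjun ∩ Kavya: 09:00-11:45, 12:45-17:00.
Arjun ∩ Kavya ∩ Wei: 10:00-11:45, 14:30-15:45.
Arjun ∩ Kavya ∩ Wei ∩ Xiulan: 10:00-11:45, 14:30-15:45.
The longest is 10:00-11:45 at 105 minutes.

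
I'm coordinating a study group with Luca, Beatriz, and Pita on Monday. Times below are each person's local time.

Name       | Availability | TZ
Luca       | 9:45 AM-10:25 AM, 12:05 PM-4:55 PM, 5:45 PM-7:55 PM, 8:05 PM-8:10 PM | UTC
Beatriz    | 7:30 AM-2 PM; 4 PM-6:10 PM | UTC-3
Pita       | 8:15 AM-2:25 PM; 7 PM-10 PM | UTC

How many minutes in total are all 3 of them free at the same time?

200

Luca in UTC: 09:45-10:25, 12:05-16:55, 17:45-19:55, 20:05-20:10.
Beatriz in UTC: 10:30-17:00, 19:00-21:10 (add 3h to convert from UTC-3).
Pita in UTC: 08:15-14:25, 19:00-22:00.
Luca ∩ Beatriz: 12:05-16:55, 19:00-19:55, 20:05-20:10.
Luca ∩ Beatriz ∩ Pita: 12:05-14:25, 19:00-19:55, 20:05-20:10.
Summing the common windows: 140 + 55 + 5 = 200 minutes.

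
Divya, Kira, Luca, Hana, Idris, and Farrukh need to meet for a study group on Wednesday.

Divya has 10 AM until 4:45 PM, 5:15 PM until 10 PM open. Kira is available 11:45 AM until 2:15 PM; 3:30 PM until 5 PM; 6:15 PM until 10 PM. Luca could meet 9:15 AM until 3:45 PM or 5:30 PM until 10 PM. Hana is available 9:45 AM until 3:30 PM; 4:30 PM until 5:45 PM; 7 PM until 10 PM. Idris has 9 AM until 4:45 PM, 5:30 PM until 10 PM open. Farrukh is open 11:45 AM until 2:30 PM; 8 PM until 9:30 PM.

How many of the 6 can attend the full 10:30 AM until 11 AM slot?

4

Divya, Luca, Hana, and Idris can make the full 10:30-11:00 slot — that's 4.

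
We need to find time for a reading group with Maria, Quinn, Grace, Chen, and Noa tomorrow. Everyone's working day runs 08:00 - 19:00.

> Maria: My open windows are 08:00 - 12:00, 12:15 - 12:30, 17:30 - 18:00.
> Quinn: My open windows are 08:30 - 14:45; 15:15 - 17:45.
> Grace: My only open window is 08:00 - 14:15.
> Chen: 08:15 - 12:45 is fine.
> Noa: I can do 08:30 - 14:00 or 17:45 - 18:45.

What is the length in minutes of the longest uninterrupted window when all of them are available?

Maria ∩ Quinn: 08:30-12:00, 12:15-12:30, 17:30-17:45.
Maria ∩ Quinn ∩ Grace: 08:30-12:00, 12:15-12:30.
Maria ∩ Quinn ∩ Grace ∩ Chen: 08:30-12:00, 12:15-12:30.
Maria ∩ Quinn ∩ Grace ∩ Chen ∩ Noa: 08:30-12:00, 12:15-12:30.
So the common availability across everyone is 08:30-12:00, 12:15-12:30.
The longest is 08:30-12:00 at 210 minutes.

210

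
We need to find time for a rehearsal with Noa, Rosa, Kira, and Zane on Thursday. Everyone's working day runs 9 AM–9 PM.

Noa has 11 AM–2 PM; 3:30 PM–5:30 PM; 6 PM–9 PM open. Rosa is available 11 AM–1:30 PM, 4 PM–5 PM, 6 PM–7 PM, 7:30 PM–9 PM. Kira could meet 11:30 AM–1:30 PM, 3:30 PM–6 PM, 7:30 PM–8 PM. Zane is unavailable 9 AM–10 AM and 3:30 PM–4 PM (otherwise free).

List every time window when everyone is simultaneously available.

Noa free: 11:00-14:00, 15:30-17:30, 18:00-21:00.
Rosa free: 11:00-13:30, 16:00-17:00, 18:00-19:00, 19:30-21:00.
Kira free: 11:30-13:30, 15:30-18:00, 19:30-20:00.
Zane free: 10:00-15:30, 16:00-21:00 (invert busy blocks within the working day).
Noa ∩ Rosa: 11:00-13:30, 16:00-17:00, 18:00-19:00, 19:30-21:00.
Noa ∩ Rosa ∩ Kira: 11:30-13:30, 16:00-17:00, 19:30-20:00.
Noa ∩ Rosa ∩ Kira ∩ Zane: 11:30-13:30, 16:00-17:00, 19:30-20:00.
Those are the intersection windows.

11:30-13:30, 16:00-17:00, 19:30-20:00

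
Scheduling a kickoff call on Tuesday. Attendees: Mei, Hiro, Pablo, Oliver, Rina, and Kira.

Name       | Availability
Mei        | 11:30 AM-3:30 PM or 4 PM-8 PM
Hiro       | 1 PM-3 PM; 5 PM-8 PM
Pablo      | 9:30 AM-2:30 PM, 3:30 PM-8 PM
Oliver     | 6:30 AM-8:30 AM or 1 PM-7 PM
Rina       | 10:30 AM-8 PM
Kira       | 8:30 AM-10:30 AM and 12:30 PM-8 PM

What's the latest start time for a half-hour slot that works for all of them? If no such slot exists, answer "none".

18:30

Mei ∩ Hiro: 13:00-15:00, 17:00-20:00.
Mei ∩ Hiro ∩ Pablo: 13:00-14:30, 17:00-20:00.
Mei ∩ Hiro ∩ Pablo ∩ Oliver: 13:00-14:30, 17:00-19:00.
Mei ∩ Hiro ∩ Pablo ∩ Oliver ∩ Rina: 13:00-14:30, 17:00-19:00.
Mei ∩ Hiro ∩ Pablo ∩ Oliver ∩ Rina ∩ Kira: 13:00-14:30, 17:00-19:00.
The last common window of at least 30 minutes is 17:00-19:00; a 30-minute meeting can start as late as 18:30 and still end by 19:00.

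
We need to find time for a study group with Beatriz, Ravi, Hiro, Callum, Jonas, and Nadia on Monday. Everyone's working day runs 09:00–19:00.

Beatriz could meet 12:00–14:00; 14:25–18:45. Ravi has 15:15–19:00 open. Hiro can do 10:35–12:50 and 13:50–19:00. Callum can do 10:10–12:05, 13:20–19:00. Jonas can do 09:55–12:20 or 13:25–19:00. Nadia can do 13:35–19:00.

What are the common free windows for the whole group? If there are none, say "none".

15:15-18:45

Beatriz ∩ Ravi: 15:15-18:45.
Beatriz ∩ Ravi ∩ Hiro: 15:15-18:45.
Beatriz ∩ Ravi ∩ Hiro ∩ Callum: 15:15-18:45.
Beatriz ∩ Ravi ∩ Hiro ∩ Callum ∩ Jonas: 15:15-18:45.
Beatriz ∩ Ravi ∩ Hiro ∩ Callum ∩ Jonas ∩ Nadia: 15:15-18:45.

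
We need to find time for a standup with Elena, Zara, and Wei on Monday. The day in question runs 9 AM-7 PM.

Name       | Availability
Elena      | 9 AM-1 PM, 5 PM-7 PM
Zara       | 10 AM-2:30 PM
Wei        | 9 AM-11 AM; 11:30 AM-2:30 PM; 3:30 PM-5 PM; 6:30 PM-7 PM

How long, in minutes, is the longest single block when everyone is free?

Elena ∩ Zara: 10:00-13:00.
Elena ∩ Zara ∩ Wei: 10:00-11:00, 11:30-13:00.
The longest is 11:30-13:00 at 90 minutes.

90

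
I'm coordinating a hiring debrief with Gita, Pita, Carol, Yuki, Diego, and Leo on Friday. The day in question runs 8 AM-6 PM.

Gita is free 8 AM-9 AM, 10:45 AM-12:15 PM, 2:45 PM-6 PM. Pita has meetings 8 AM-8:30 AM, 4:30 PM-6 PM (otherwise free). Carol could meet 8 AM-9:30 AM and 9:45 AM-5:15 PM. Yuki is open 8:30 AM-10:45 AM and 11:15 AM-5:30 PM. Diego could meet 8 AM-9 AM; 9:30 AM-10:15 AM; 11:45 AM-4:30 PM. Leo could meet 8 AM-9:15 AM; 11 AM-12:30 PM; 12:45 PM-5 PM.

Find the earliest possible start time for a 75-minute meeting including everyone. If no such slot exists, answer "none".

Gita free: 08:00-09:00, 10:45-12:15, 14:45-18:00.
Pita free: 08:30-16:30 (invert busy blocks within the working day).
Carol free: 08:00-09:30, 09:45-17:15.
Yuki free: 08:30-10:45, 11:15-17:30.
Diego free: 08:00-09:00, 09:30-10:15, 11:45-16:30.
Leo free: 08:00-09:15, 11:00-12:30, 12:45-17:00.
Gita ∩ Pita: 08:30-09:00, 10:45-12:15, 14:45-16:30.
Gita ∩ Pita ∩ Carol: 08:30-09:00, 10:45-12:15, 14:45-16:30.
Gita ∩ Pita ∩ Carol ∩ Yuki: 08:30-09:00, 11:15-12:15, 14:45-16:30.
Gita ∩ Pita ∩ Carol ∩ Yuki ∩ Diego: 08:30-09:00, 11:45-12:15, 14:45-16:30.
Gita ∩ Pita ∩ Carol ∩ Yuki ∩ Diego ∩ Leo: 08:30-09:00, 11:45-12:15, 14:45-16:30.
Those are the intersection windows.
The first common window of at least 75 minutes is 14:45-16:30, so the earliest start is 14:45.

14:45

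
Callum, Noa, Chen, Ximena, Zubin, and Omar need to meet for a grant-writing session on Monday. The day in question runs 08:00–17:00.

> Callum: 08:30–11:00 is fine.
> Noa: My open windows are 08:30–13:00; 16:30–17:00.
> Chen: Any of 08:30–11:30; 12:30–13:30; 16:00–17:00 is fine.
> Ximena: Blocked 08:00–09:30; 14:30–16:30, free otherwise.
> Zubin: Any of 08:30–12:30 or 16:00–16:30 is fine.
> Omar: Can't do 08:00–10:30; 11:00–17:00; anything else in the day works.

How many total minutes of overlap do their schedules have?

Callum free: 08:30-11:00.
Noa free: 08:30-13:00, 16:30-17:00.
Chen free: 08:30-11:30, 12:30-13:30, 16:00-17:00.
Ximena free: 09:30-14:30, 16:30-17:00 (invert busy blocks within the working day).
Zubin free: 08:30-12:30, 16:00-16:30.
Omar free: 10:30-11:00 (invert busy blocks within the working day).
Callum ∩ Noa: 08:30-11:00.
Callum ∩ Noa ∩ Chen: 08:30-11:00.
Callum ∩ Noa ∩ Chen ∩ Ximena: 09:30-11:00.
Callum ∩ Noa ∩ Chen ∩ Ximena ∩ Zubin: 09:30-11:00.
Callum ∩ Noa ∩ Chen ∩ Ximena ∩ Zubin ∩ Omar: 10:30-11:00.
That's a single block of 30 minutes.

30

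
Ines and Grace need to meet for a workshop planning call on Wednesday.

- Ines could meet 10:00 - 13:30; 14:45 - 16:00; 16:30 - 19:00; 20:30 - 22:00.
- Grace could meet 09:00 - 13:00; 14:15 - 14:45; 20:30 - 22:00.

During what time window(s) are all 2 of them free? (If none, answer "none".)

Ines ∩ Grace: 10:00-13:00, 20:30-22:00.

10:00-13:00, 20:30-22:00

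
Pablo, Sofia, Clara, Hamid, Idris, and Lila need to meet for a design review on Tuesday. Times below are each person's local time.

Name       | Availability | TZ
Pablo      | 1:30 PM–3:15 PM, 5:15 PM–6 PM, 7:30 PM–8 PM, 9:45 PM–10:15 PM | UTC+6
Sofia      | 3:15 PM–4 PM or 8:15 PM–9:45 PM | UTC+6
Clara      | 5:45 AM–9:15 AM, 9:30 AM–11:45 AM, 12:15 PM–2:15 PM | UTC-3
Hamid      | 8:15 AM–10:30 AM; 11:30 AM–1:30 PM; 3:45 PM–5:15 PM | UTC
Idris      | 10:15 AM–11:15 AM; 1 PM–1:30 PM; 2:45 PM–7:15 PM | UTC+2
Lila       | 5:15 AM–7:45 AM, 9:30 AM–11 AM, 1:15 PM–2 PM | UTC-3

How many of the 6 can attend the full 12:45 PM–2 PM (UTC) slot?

Pablo in UTC: 07:30-09:15, 11:15-12:00, 13:30-14:00, 15:45-16:15 (subtract 6h to convert from UTC+6).
Sofia in UTC: 09:15-10:00, 14:15-15:45 (subtract 6h to convert from UTC+6).
Clara in UTC: 08:45-12:15, 12:30-14:45, 15:15-17:15 (add 3h to convert from UTC-3).
Hamid in UTC: 08:15-10:30, 11:30-13:30, 15:45-17:15.
Idris in UTC: 08:15-09:15, 11:00-11:30, 12:45-17:15 (subtract 2h to convert from UTC+2).
Lila in UTC: 08:15-10:45, 12:30-14:00, 16:15-17:00 (add 3h to convert from UTC-3).
Clara, Idris, and Lila can make the full 12:45-14:00 slot — that's 3.

3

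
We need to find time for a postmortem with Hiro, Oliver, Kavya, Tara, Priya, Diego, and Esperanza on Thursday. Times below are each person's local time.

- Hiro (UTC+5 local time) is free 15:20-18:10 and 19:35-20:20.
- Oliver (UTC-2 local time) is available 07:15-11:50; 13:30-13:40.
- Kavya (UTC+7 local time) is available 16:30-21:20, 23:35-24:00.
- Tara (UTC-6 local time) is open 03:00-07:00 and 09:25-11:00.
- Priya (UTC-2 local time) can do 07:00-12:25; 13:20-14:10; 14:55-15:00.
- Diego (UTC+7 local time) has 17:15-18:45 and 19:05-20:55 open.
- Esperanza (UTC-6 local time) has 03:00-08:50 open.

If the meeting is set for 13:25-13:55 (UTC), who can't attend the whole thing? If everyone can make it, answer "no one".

Hiro in UTC: 10:20-13:10, 14:35-15:20 (subtract 5h to convert from UTC+5).
Oliver in UTC: 09:15-13:50, 15:30-15:40 (add 2h to convert from UTC-2).
Kavya in UTC: 09:30-14:20, 16:35-17:00 (subtract 7h to convert from UTC+7).
Tara in UTC: 09:00-13:00, 15:25-17:00 (add 6h to convert from UTC-6).
Priya in UTC: 09:00-14:25, 15:20-16:10, 16:55-17:00 (add 2h to convert from UTC-2).
Diego in UTC: 10:15-11:45, 12:05-13:55 (subtract 7h to convert from UTC+7).
Esperanza in UTC: 09:00-14:50 (add 6h to convert from UTC-6).
Hiro: not fully free for 13:25-13:55. Oliver: not fully free for 13:25-13:55. Kavya: free for 13:25-13:55. Tara: not fully free for 13:25-13:55. Priya: free for 13:25-13:55. Diego: free for 13:25-13:55. Esperanza: free for 13:25-13:55.

Hiro, Oliver, Tara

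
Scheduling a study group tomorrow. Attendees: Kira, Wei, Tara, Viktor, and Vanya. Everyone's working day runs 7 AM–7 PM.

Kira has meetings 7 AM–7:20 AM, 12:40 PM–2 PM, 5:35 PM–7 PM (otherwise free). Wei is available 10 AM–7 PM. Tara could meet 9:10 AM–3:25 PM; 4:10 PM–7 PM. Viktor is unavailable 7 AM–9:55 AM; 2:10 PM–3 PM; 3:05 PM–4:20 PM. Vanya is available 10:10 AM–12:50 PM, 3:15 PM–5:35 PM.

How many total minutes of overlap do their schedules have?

Kira free: 07:20-12:40, 14:00-17:35 (invert busy blocks within the working day).
Wei free: 10:00-19:00.
Tara free: 09:10-15:25, 16:10-19:00.
Viktor free: 09:55-14:10, 15:00-15:05, 16:20-19:00 (invert busy blocks within the working day).
Vanya free: 10:10-12:50, 15:15-17:35.
Kira ∩ Wei: 10:00-12:40, 14:00-17:35.
Kira ∩ Wei ∩ Tara: 10:00-12:40, 14:00-15:25, 16:10-17:35.
Kira ∩ Wei ∩ Tara ∩ Viktor: 10:00-12:40, 14:00-14:10, 15:00-15:05, 16:20-17:35.
Kira ∩ Wei ∩ Tara ∩ Viktor ∩ Vanya: 10:10-12:40, 16:20-17:35.
Summing the common windows: 150 + 75 = 225 minutes.

225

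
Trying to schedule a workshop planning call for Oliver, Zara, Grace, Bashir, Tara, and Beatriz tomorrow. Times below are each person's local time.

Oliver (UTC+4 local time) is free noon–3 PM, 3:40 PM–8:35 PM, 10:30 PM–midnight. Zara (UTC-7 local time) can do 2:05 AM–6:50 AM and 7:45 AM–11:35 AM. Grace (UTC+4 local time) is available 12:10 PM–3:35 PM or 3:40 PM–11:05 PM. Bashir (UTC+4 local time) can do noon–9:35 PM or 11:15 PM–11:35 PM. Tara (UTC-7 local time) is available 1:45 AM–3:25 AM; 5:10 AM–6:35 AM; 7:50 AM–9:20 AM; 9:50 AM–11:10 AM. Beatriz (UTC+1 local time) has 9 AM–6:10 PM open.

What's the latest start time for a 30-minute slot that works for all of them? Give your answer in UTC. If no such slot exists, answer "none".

15:50

Oliver in UTC: 08:00-11:00, 11:40-16:35, 18:30-20:00 (subtract 4h to convert from UTC+4).
Zara in UTC: 09:05-13:50, 14:45-18:35 (add 7h to convert from UTC-7).
Grace in UTC: 08:10-11:35, 11:40-19:05 (subtract 4h to convert from UTC+4).
Bashir in UTC: 08:00-17:35, 19:15-19:35 (subtract 4h to convert from UTC+4).
Tara in UTC: 08:45-10:25, 12:10-13:35, 14:50-16:20, 16:50-18:10 (add 7h to convert from UTC-7).
Beatriz in UTC: 08:00-17:10 (subtract 1h to convert from UTC+1).
Oliver ∩ Zara: 09:05-11:00, 11:40-13:50, 14:45-16:35, 18:30-18:35.
Oliver ∩ Zara ∩ Grace: 09:05-11:00, 11:40-13:50, 14:45-16:35, 18:30-18:35.
Oliver ∩ Zara ∩ Grace ∩ Bashir: 09:05-11:00, 11:40-13:50, 14:45-16:35.
Oliver ∩ Zara ∩ Grace ∩ Bashir ∩ Tara: 09:05-10:25, 12:10-13:35, 14:50-16:20.
Oliver ∩ Zara ∩ Grace ∩ Bashir ∩ Tara ∩ Beatriz: 09:05-10:25, 12:10-13:35, 14:50-16:20.
The last common window of at least 30 minutes is 14:50-16:20; a 30-minute meeting can start as late as 15:50 and still end by 16:20.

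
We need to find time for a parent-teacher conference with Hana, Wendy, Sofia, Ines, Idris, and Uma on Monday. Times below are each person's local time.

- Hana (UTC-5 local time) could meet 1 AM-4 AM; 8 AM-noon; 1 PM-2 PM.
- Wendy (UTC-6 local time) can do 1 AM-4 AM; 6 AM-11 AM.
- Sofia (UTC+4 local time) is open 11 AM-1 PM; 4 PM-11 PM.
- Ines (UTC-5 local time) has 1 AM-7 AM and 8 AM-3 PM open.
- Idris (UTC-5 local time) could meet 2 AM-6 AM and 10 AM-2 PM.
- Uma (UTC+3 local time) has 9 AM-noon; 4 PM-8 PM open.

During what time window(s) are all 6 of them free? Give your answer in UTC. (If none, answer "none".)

Hana in UTC: 06:00-09:00, 13:00-17:00, 18:00-19:00 (add 5h to convert from UTC-5).
Wendy in UTC: 07:00-10:00, 12:00-17:00 (add 6h to convert from UTC-6).
Sofia in UTC: 07:00-09:00, 12:00-19:00 (subtract 4h to convert from UTC+4).
Ines in UTC: 06:00-12:00, 13:00-20:00 (add 5h to convert from UTC-5).
Idris in UTC: 07:00-11:00, 15:00-19:00 (add 5h to convert from UTC-5).
Uma in UTC: 06:00-09:00, 13:00-17:00 (subtract 3h to convert from UTC+3).
Hana ∩ Wendy: 07:00-09:00, 13:00-17:00.
Hana ∩ Wendy ∩ Sofia: 07:00-09:00, 13:00-17:00.
Hana ∩ Wendy ∩ Sofia ∩ Ines: 07:00-09:00, 13:00-17:00.
Hana ∩ Wendy ∩ Sofia ∩ Ines ∩ Idris: 07:00-09:00, 15:00-17:00.
Hana ∩ Wendy ∩ Sofia ∩ Ines ∩ Idris ∩ Uma: 07:00-09:00, 15:00-17:00.

07:00-09:00, 15:00-17:00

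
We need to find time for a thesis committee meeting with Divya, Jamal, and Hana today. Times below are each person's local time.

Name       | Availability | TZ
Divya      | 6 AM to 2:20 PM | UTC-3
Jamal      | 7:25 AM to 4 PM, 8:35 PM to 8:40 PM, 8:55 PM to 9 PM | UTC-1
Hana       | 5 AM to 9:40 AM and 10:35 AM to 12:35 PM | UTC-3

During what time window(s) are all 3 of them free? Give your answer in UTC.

09:00-12:40, 13:35-15:35

Divya in UTC: 09:00-17:20 (add 3h to convert from UTC-3).
Jamal in UTC: 08:25-17:00, 21:35-21:40, 21:55-22:00 (add 1h to convert from UTC-1).
Hana in UTC: 08:00-12:40, 13:35-15:35 (add 3h to convert from UTC-3).
Divya ∩ Jamal: 09:00-17:00.
Divya ∩ Jamal ∩ Hana: 09:00-12:40, 13:35-15:35.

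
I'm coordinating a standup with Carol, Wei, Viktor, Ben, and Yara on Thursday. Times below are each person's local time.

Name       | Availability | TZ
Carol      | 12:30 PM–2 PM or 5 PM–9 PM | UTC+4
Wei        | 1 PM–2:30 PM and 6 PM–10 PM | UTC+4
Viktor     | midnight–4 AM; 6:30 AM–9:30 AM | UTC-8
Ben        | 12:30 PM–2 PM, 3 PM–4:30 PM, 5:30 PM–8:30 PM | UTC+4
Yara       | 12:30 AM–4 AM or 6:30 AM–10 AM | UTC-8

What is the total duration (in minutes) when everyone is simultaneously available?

180

Carol in UTC: 08:30-10:00, 13:00-17:00 (subtract 4h to convert from UTC+4).
Wei in UTC: 09:00-10:30, 14:00-18:00 (subtract 4h to convert from UTC+4).
Viktor in UTC: 08:00-12:00, 14:30-17:30 (add 8h to convert from UTC-8).
Ben in UTC: 08:30-10:00, 11:00-12:30, 13:30-16:30 (subtract 4h to convert from UTC+4).
Yara in UTC: 08:30-12:00, 14:30-18:00 (add 8h to convert from UTC-8).
Carol ∩ Wei: 09:00-10:00, 14:00-17:00.
Carol ∩ Wei ∩ Viktor: 09:00-10:00, 14:30-17:00.
Carol ∩ Wei ∩ Viktor ∩ Ben: 09:00-10:00, 14:30-16:30.
Carol ∩ Wei ∩ Viktor ∩ Ben ∩ Yara: 09:00-10:00, 14:30-16:30.
Summing the common windows: 60 + 120 = 180 minutes.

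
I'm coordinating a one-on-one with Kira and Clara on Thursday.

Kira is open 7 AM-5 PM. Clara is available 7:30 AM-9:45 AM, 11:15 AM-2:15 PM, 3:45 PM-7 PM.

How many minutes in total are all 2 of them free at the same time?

390

Kira ∩ Clara: 07:30-09:45, 11:15-14:15, 15:45-17:00.
Summing the common windows: 135 + 180 + 75 = 390 minutes.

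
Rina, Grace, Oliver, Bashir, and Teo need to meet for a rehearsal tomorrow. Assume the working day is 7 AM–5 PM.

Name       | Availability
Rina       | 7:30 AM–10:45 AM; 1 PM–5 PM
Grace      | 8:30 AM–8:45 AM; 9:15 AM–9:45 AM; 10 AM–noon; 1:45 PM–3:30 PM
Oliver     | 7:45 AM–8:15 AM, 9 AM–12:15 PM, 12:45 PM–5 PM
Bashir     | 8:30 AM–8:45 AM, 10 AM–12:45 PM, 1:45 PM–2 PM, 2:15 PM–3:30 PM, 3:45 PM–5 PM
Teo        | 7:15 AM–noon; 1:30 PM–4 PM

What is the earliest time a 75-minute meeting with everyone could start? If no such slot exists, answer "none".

Rina ∩ Grace: 08:30-08:45, 09:15-09:45, 10:00-10:45, 13:45-15:30.
Rina ∩ Grace ∩ Oliver: 09:15-09:45, 10:00-10:45, 13:45-15:30.
Rina ∩ Grace ∩ Oliver ∩ Bashir: 10:00-10:45, 13:45-14:00, 14:15-15:30.
Rina ∩ Grace ∩ Oliver ∩ Bashir ∩ Teo: 10:00-10:45, 13:45-14:00, 14:15-15:30.
So the common availability across everyone is 10:00-10:45, 13:45-14:00, 14:15-15:30.
The first common window of at least 75 minutes is 14:15-15:30, so the earliest start is 14:15.

14:15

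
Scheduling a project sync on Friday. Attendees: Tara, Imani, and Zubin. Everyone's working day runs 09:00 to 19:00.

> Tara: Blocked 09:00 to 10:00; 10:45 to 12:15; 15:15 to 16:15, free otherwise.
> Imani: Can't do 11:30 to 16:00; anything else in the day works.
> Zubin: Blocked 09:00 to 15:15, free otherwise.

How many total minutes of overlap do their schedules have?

Tara free: 10:00-10:45, 12:15-15:15, 16:15-19:00 (invert busy blocks within the working day).
Imani free: 09:00-11:30, 16:00-19:00 (invert busy blocks within the working day).
Zubin free: 15:15-19:00 (invert busy blocks within the working day).
Tara ∩ Imani: 10:00-10:45, 16:15-19:00.
Tara ∩ Imani ∩ Zubin: 16:15-19:00.
So the common availability across everyone is 16:15-19:00.
That's a single block of 165 minutes.

165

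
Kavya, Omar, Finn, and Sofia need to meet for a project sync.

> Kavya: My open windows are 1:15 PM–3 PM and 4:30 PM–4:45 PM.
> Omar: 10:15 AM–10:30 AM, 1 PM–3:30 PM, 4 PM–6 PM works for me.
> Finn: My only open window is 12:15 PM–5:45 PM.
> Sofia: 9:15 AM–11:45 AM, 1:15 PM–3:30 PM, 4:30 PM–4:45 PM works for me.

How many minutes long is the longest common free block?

Kavya ∩ Omar: 13:15-15:00, 16:30-16:45.
Kavya ∩ Omar ∩ Finn: 13:15-15:00, 16:30-16:45.
Kavya ∩ Omar ∩ Finn ∩ Sofia: 13:15-15:00, 16:30-16:45.
Those are the intersection windows.
The longest is 13:15-15:00 at 105 minutes.

105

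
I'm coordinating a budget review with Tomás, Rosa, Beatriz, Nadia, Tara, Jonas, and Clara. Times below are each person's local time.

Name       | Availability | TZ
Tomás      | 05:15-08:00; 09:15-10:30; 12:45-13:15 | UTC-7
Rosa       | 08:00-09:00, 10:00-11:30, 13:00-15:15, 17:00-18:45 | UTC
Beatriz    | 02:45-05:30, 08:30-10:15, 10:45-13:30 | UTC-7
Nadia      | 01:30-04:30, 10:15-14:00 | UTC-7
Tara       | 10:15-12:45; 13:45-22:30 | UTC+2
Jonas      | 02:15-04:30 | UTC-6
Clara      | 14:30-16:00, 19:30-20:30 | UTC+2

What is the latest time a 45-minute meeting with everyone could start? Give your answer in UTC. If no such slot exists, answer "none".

Tomás in UTC: 12:15-15:00, 16:15-17:30, 19:45-20:15 (add 7h to convert from UTC-7).
Rosa in UTC: 08:00-09:00, 10:00-11:30, 13:00-15:15, 17:00-18:45.
Beatriz in UTC: 09:45-12:30, 15:30-17:15, 17:45-20:30 (add 7h to convert from UTC-7).
Nadia in UTC: 08:30-11:30, 17:15-21:00 (add 7h to convert from UTC-7).
Tara in UTC: 08:15-10:45, 11:45-20:30 (subtract 2h to convert from UTC+2).
Jonas in UTC: 08:15-10:30 (add 6h to convert from UTC-6).
Clara in UTC: 12:30-14:00, 17:30-18:30 (subtract 2h to convert from UTC+2).
Tomás ∩ Rosa: 13:00-15:00, 17:00-17:30.
Tomás ∩ Rosa ∩ Beatriz: 17:00-17:15.
Tomás ∩ Rosa ∩ Beatriz ∩ Nadia: ∅.
Tomás ∩ Rosa ∩ Beatriz ∩ Nadia ∩ Tara: ∅.
Tomás ∩ Rosa ∩ Beatriz ∩ Nadia ∩ Tara ∩ Jonas: ∅.
Tomás ∩ Rosa ∩ Beatriz ∩ Nadia ∩ Tara ∩ Jonas ∩ Clara: ∅.
There is no time when everyone is free.
No common window is at least 45 minutes long.

none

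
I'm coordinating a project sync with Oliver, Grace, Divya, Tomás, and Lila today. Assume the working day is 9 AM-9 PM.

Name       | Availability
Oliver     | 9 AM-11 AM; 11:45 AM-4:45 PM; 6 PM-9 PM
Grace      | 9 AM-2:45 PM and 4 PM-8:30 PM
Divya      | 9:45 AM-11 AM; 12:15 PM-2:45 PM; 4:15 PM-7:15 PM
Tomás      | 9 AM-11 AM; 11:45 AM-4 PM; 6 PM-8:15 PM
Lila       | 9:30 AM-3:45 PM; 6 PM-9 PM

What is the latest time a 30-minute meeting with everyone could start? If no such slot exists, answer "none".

Oliver ∩ Grace: 09:00-11:00, 11:45-14:45, 16:00-16:45, 18:00-20:30.
Oliver ∩ Grace ∩ Divya: 09:45-11:00, 12:15-14:45, 16:15-16:45, 18:00-19:15.
Oliver ∩ Grace ∩ Divya ∩ Tomás: 09:45-11:00, 12:15-14:45, 18:00-19:15.
Oliver ∩ Grace ∩ Divya ∩ Tomás ∩ Lila: 09:45-11:00, 12:15-14:45, 18:00-19:15.
So the common availability across everyone is 09:45-11:00, 12:15-14:45, 18:00-19:15.
The last common window of at least 30 minutes is 18:00-19:15; a 30-minute meeting can start as late as 18:45 and still end by 19:15.

18:45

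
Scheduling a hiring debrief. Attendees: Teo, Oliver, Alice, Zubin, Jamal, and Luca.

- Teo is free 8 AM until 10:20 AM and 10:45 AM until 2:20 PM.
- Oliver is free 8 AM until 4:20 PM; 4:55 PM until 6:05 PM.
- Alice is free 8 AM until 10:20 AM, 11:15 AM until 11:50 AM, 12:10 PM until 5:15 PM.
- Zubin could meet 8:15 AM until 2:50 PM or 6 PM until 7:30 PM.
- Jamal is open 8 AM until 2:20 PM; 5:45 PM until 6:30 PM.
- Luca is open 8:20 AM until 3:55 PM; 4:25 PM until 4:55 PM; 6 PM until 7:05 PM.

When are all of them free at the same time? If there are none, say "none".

Teo ∩ Oliver: 08:00-10:20, 10:45-14:20.
Teo ∩ Oliver ∩ Alice: 08:00-10:20, 11:15-11:50, 12:10-14:20.
Teo ∩ Oliver ∩ Alice ∩ Zubin: 08:15-10:20, 11:15-11:50, 12:10-14:20.
Teo ∩ Oliver ∩ Alice ∩ Zubin ∩ Jamal: 08:15-10:20, 11:15-11:50, 12:10-14:20.
Teo ∩ Oliver ∩ Alice ∩ Zubin ∩ Jamal ∩ Luca: 08:20-10:20, 11:15-11:50, 12:10-14:20.
Those are the intersection windows.

08:20-10:20, 11:15-11:50, 12:10-14:20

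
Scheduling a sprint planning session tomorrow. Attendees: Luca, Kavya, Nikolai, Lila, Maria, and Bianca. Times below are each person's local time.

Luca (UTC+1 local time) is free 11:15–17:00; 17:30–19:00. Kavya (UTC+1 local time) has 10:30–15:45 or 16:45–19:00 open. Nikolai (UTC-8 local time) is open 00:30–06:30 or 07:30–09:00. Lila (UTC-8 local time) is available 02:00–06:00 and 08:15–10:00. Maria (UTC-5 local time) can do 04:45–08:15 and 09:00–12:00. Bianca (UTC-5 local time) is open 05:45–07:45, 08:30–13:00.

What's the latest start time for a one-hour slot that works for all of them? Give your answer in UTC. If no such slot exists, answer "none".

Luca in UTC: 10:15-16:00, 16:30-18:00 (subtract 1h to convert from UTC+1).
Kavya in UTC: 09:30-14:45, 15:45-18:00 (subtract 1h to convert from UTC+1).
Nikolai in UTC: 08:30-14:30, 15:30-17:00 (add 8h to convert from UTC-8).
Lila in UTC: 10:00-14:00, 16:15-18:00 (add 8h to convert from UTC-8).
Maria in UTC: 09:45-13:15, 14:00-17:00 (add 5h to convert from UTC-5).
Bianca in UTC: 10:45-12:45, 13:30-18:00 (add 5h to convert from UTC-5).
Luca ∩ Kavya: 10:15-14:45, 15:45-16:00, 16:30-18:00.
Luca ∩ Kavya ∩ Nikolai: 10:15-14:30, 15:45-16:00, 16:30-17:00.
Luca ∩ Kavya ∩ Nikolai ∩ Lila: 10:15-14:00, 16:30-17:00.
Luca ∩ Kavya ∩ Nikolai ∩ Lila ∩ Maria: 10:15-13:15, 16:30-17:00.
Luca ∩ Kavya ∩ Nikolai ∩ Lila ∩ Maria ∩ Bianca: 10:45-12:45, 16:30-17:00.
Those are the intersection windows.
The last common window of at least 60 minutes is 10:45-12:45; a 60-minute meeting can start as late as 11:45 and still end by 12:45.

11:45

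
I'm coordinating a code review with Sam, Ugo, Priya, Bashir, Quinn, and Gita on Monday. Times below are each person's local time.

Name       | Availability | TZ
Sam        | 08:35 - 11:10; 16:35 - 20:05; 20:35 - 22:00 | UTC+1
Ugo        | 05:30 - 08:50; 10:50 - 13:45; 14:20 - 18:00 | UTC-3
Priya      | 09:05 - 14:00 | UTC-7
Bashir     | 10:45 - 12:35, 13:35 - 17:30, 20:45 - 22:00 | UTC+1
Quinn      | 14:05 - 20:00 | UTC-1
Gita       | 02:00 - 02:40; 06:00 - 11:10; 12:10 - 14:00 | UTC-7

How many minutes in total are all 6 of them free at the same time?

100

Sam in UTC: 07:35-10:10, 15:35-19:05, 19:35-21:00 (subtract 1h to convert from UTC+1).
Ugo in UTC: 08:30-11:50, 13:50-16:45, 17:20-21:00 (add 3h to convert from UTC-3).
Priya in UTC: 16:05-21:00 (add 7h to convert from UTC-7).
Bashir in UTC: 09:45-11:35, 12:35-16:30, 19:45-21:00 (subtract 1h to convert from UTC+1).
Quinn in UTC: 15:05-21:00 (add 1h to convert from UTC-1).
Gita in UTC: 09:00-09:40, 13:00-18:10, 19:10-21:00 (add 7h to convert from UTC-7).
Sam ∩ Ugo: 08:30-10:10, 15:35-16:45, 17:20-19:05, 19:35-21:00.
Sam ∩ Ugo ∩ Priya: 16:05-16:45, 17:20-19:05, 19:35-21:00.
Sam ∩ Ugo ∩ Priya ∩ Bashir: 16:05-16:30, 19:45-21:00.
Sam ∩ Ugo ∩ Priya ∩ Bashir ∩ Quinn: 16:05-16:30, 19:45-21:00.
Sam ∩ Ugo ∩ Priya ∩ Bashir ∩ Quinn ∩ Gita: 16:05-16:30, 19:45-21:00.
Summing the common windows: 25 + 75 = 100 minutes.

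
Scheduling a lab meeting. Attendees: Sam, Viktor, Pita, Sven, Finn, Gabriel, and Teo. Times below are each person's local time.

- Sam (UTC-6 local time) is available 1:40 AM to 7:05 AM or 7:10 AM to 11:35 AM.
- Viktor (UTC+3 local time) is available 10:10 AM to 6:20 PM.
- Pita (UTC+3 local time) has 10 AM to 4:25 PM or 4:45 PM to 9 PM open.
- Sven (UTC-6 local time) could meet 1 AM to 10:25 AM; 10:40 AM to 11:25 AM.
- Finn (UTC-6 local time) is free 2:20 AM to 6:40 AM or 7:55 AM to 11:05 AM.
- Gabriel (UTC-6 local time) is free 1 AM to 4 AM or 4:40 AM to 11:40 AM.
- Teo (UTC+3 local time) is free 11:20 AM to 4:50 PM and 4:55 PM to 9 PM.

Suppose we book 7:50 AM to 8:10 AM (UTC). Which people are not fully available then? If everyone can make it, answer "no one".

Finn, Teo

Sam in UTC: 07:40-13:05, 13:10-17:35 (add 6h to convert from UTC-6).
Viktor in UTC: 07:10-15:20 (subtract 3h to convert from UTC+3).
Pita in UTC: 07:00-13:25, 13:45-18:00 (subtract 3h to convert from UTC+3).
Sven in UTC: 07:00-16:25, 16:40-17:25 (add 6h to convert from UTC-6).
Finn in UTC: 08:20-12:40, 13:55-17:05 (add 6h to convert from UTC-6).
Gabriel in UTC: 07:00-10:00, 10:40-17:40 (add 6h to convert from UTC-6).
Teo in UTC: 08:20-13:50, 13:55-18:00 (subtract 3h to convert from UTC+3).
Sam: free for 07:50-08:10. Viktor: free for 07:50-08:10. Pita: free for 07:50-08:10. Sven: free for 07:50-08:10. Finn: not fully free for 07:50-08:10. Gabriel: free for 07:50-08:10. Teo: not fully free for 07:50-08:10.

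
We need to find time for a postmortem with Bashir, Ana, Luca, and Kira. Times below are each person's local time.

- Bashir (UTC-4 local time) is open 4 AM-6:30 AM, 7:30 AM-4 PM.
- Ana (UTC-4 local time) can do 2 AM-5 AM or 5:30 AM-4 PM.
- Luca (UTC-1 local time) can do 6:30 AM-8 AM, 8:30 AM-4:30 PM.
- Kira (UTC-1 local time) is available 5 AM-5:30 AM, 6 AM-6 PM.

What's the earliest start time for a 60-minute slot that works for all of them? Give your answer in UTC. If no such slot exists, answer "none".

08:00

Bashir in UTC: 08:00-10:30, 11:30-20:00 (add 4h to convert from UTC-4).
Ana in UTC: 06:00-09:00, 09:30-20:00 (add 4h to convert from UTC-4).
Luca in UTC: 07:30-09:00, 09:30-17:30 (add 1h to convert from UTC-1).
Kira in UTC: 06:00-06:30, 07:00-19:00 (add 1h to convert from UTC-1).
Bashir ∩ Ana: 08:00-09:00, 09:30-10:30, 11:30-20:00.
Bashir ∩ Ana ∩ Luca: 08:00-09:00, 09:30-10:30, 11:30-17:30.
Bashir ∩ Ana ∩ Luca ∩ Kira: 08:00-09:00, 09:30-10:30, 11:30-17:30.
Those are the intersection windows.
The first common window of at least 60 minutes is 08:00-09:00, so the earliest start is 08:00.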